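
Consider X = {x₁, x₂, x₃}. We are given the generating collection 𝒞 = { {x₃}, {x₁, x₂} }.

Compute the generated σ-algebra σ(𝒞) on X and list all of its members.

Answer: σ(𝒞) = { ∅, {x₃}, {x₁, x₂}, X }

Working:
Seed the family with 𝒞 together with ∅ and X: { ∅, {x₃}, {x₁, x₂}, X }.
After Step 1 the family is unchanged; done.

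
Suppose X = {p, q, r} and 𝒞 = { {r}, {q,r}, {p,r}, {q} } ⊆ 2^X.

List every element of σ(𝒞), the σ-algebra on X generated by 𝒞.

σ(𝒞) (8 sets): { {}, {p}, {q}, {r}, {p,q}, {p,r}, {q,r}, X }

Check:
Begin from { {}, {q}, {r}, {p,r}, {q,r}, X } (that is, 𝒞 plus ∅ and X).
Iteration 1: +2 →
  {p}  = {q,r}ᶜ
  {p,q}  = {r}ᶜ
  — 8 sets.
Iteration 2: no new sets; the family is a σ-algebra.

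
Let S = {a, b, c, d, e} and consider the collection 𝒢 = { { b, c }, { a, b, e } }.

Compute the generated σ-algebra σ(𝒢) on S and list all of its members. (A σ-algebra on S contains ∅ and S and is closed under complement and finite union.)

Take S₀ = 𝒢 ∪ {∅, S} = { {  }, { b, c }, { a, b, e }, S }.
Step 1: +3 →
  { c, d }  = complement { a, b, e }
  { a, d, e }  = complement { b, c }
  { a, b, c, e }  = { b, c } ∪ { a, b, e }
Step 2 (4 new):
  { d }  = complement { a, b, c, e }
  { b, c, d }  = { c, d } ∪ { b, c }
  { a, b, d, e }  = { a, d, e } ∪ { a, b, e }
  { a, c, d, e }  = { a, d, e } ∪ { c, d }
Step 3 adds 3:
  { b }  = complement { a, c, d, e }
  { c }  = complement { a, b, d, e }
  { a, e }  = complement { b, c, d }
Step 4. New:
  { b, d }  = { d } ∪ { b }
  { a, c, e }  = { c } ∪ { a, e }
Step 5: already closed under ᶜ and ∪.

Therefore σ(𝒢) = { {  }, { b }, { c }, { d }, { a, e }, { b, c }, { b, d }, { c, d }, { a, b, e }, { a, c, e }, { a, d, e }, { b, c, d }, { a, b, c, e }, { a, b, d, e }, { a, c, d, e }, S } (|σ(𝒢)| = 16).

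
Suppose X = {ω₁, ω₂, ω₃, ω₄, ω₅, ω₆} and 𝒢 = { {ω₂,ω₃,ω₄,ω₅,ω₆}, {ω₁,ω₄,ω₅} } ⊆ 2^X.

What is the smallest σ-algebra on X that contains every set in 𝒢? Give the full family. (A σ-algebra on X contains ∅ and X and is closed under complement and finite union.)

σ(𝒢) (8 sets): { {}, {ω₁}, {ω₄,ω₅}, {ω₁,ω₄,ω₅}, {ω₂,ω₃,ω₆}, {ω₁,ω₂,ω₃,ω₆}, {ω₂,ω₃,ω₄,ω₅,ω₆}, X }

Check:
Seed the family with 𝒢 together with ∅ and X: { {}, {ω₁,ω₄,ω₅}, {ω₂,ω₃,ω₄,ω₅,ω₆}, X }.
Step 1 (2 new):
  {ω₁}  = ᶜ of {ω₂,ω₃,ω₄,ω₅,ω₆}
  {ω₂,ω₃,ω₆}  = ᶜ of {ω₁,ω₄,ω₅}
  [6 total]
Step 2. New:
  {ω₁,ω₂,ω₃,ω₆}  = {ω₂,ω₃,ω₆} ∪ {ω₁}
  [7 total]
Step 3: +1 →
  {ω₄,ω₅}  = ᶜ of {ω₁,ω₂,ω₃,ω₆}
  [8 total]
Step 4: no new sets; the family is a σ-algebra.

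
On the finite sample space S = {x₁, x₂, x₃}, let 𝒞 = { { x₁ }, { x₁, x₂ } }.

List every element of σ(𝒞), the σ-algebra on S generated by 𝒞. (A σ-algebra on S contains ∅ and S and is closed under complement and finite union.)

Begin from { {}, { x₁ }, { x₁, x₂ }, S } (that is, 𝒞 plus ∅ and S).
Pass 1 (2 new):
  { x₃ }  = S∖{ x₁, x₂ }
  { x₂, x₃ }  = S∖{ x₁ }
  — 6 sets.
Pass 2. New:
  { x₁, x₃ }  = { x₃ } ∪ { x₁ }
  — 7 sets.
Pass 3: 1 new —
  { x₂ }  = S∖{ x₁, x₃ }
  — 8 sets.
Pass 4: closed — nothing new.

Hence σ(𝒞) has 8 members: { {}, { x₁ }, { x₂ }, { x₃ }, { x₁, x₂ }, { x₁, x₃ }, { x₂, x₃ }, S }.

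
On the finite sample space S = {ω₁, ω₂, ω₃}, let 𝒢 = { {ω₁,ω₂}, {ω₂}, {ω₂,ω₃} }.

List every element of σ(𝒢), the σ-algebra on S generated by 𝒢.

Take S₀ = 𝒢 ∪ {∅, S} = { {}, {ω₂}, {ω₁,ω₂}, {ω₂,ω₃}, S }.
Round 1 (3 new):
  {ω₁}  = ᶜ of {ω₂,ω₃}
  {ω₃}  = ᶜ of {ω₁,ω₂}
  {ω₁,ω₃}  = ᶜ of {ω₂}
  — 8 sets.
Round 2: closed — nothing new.

|σ(𝒢)| = 8.  σ(𝒢) = { {}, {ω₁}, {ω₂}, {ω₃}, {ω₁,ω₂}, {ω₁,ω₃}, {ω₂,ω₃}, S }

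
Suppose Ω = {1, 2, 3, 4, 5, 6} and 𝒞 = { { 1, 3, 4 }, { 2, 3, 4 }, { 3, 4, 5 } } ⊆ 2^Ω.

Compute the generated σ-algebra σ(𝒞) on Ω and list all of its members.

Take S₀ = 𝒞 ∪ {∅, Ω} = { {}, { 1, 3, 4 }, { 2, 3, 4 }, { 3, 4, 5 }, Ω }.
Iteration 1 (6 new):
  { 1, 2, 6 }  = { 3, 4, 5 }ᶜ
  { 1, 5, 6 }  = { 2, 3, 4 }ᶜ
  { 2, 5, 6 }  = { 1, 3, 4 }ᶜ
  { 1, 2, 3, 4 }  = { 1, 3, 4 } ∪ { 2, 3, 4 }
  { 1, 3, 4, 5 }  = { 3, 4, 5 } ∪ { 1, 3, 4 }
  { 2, 3, 4, 5 }  = { 3, 4, 5 } ∪ { 2, 3, 4 }
  (now 11)
Iteration 2 adds 8:
  { 1, 6 }  = { 2, 3, 4, 5 }ᶜ
  { 2, 6 }  = { 1, 3, 4, 5 }ᶜ
  { 5, 6 }  = { 1, 2, 3, 4 }ᶜ
  { 1, 2, 5, 6 }  = { 2, 5, 6 } ∪ { 1, 5, 6 }
  { 1, 2, 3, 4, 5 }  = { 3, 4, 5 } ∪ { 1, 2, 3, 4 }
  { 1, 2, 3, 4, 6 }  = { 2, 3, 4 } ∪ { 1, 2, 6 }
  { 1, 3, 4, 5, 6 }  = { 3, 4, 5 } ∪ { 1, 5, 6 }
  { 2, 3, 4, 5, 6 }  = { 3, 4, 5 } ∪ { 2, 5, 6 }
  (now 19)
Iteration 3 (8 new):
  { 1 }  = { 2, 3, 4, 5, 6 }ᶜ
  { 2 }  = { 1, 3, 4, 5, 6 }ᶜ
  { 5 }  = { 1, 2, 3, 4, 6 }ᶜ
  { 6 }  = { 1, 2, 3, 4, 5 }ᶜ
  { 3, 4 }  = { 1, 2, 5, 6 }ᶜ
  { 1, 3, 4, 6 }  = { 1, 6 } ∪ { 1, 3, 4 }
  { 2, 3, 4, 6 }  = { 2, 3, 4 } ∪ { 2, 6 }
  { 3, 4, 5, 6 }  = { 3, 4, 5 } ∪ { 5, 6 }
  (now 27)
Iteration 4 (4 new):
  { 1, 2 }  = { 3, 4, 5, 6 }ᶜ
  { 1, 5 }  = { 2, 3, 4, 6 }ᶜ
  { 2, 5 }  = { 1, 3, 4, 6 }ᶜ
  { 3, 4, 6 }  = { 3, 4 } ∪ { 6 }
  (now 31)
Iteration 5: +1 →
  { 1, 2, 5 }  = { 3, 4, 6 }ᶜ
  (now 32)
Iteration 6 adds nothing — fixpoint reached.

σ(𝒞) = { {}, { 1 }, { 2 }, { 5 }, { 6 }, { 1, 2 }, { 1, 5 }, { 1, 6 }, { 2, 5 }, { 2, 6 }, { 3, 4 }, { 5, 6 }, { 1, 2, 5 }, { 1, 2, 6 }, { 1, 3, 4 }, { 1, 5, 6 }, { 2, 3, 4 }, { 2, 5, 6 }, { 3, 4, 5 }, { 3, 4, 6 }, { 1, 2, 3, 4 }, { 1, 2, 5, 6 }, { 1, 3, 4, 5 }, { 1, 3, 4, 6 }, { 2, 3, 4, 5 }, { 2, 3, 4, 6 }, { 3, 4, 5, 6 }, { 1, 2, 3, 4, 5 }, { 1, 2, 3, 4, 6 }, { 1, 3, 4, 5, 6 }, { 2, 3, 4, 5, 6 }, Ω }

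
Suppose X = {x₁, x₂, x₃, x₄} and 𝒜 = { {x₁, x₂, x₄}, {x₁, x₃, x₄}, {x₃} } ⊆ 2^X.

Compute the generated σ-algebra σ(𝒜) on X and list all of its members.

σ(𝒜) (8 sets): { {}, {x₂}, {x₃}, {x₁, x₄}, {x₂, x₃}, {x₁, x₂, x₄}, {x₁, x₃, x₄}, X }

Check:
Seed the family with 𝒜 together with ∅ and X: { {}, {x₃}, {x₁, x₂, x₄}, {x₁, x₃, x₄}, X }.
Pass 1. New:
  {x₂}  = complement {x₁, x₃, x₄}
  (now 6)
Pass 2. New:
  {x₂, x₃}  = {x₃} ∪ {x₂}
  (now 7)
Pass 3 (1 new):
  {x₁, x₄}  = complement {x₂, x₃}
  (now 8)
Pass 4 adds nothing — fixpoint reached.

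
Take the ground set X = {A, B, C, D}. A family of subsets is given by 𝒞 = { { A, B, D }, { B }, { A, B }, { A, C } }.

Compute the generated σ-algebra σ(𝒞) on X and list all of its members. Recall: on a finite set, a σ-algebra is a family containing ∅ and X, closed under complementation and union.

σ(𝒞) = { {}, { A }, { B }, { C }, { D }, { A, B }, { A, C }, { A, D }, { B, C }, { B, D }, { C, D }, { A, B, C }, { A, B, D }, { A, C, D }, { B, C, D }, X }

Derivation:
Initial family (6 sets): { {}, { B }, { A, B }, { A, C }, { A, B, D }, X }.
Step 1: +5 →
  { C }  = complement { A, B, D }
  { B, D }  = complement { A, C }
  { C, D }  = complement { A, B }
  { A, B, C }  = { A, B } ∪ { A, C }
  { A, C, D }  = complement { B }
  |family| = 11
Step 2: 3 new —
  { D }  = complement { A, B, C }
  { B, C }  = { B } ∪ { C }
  { B, C, D }  = { C, D } ∪ { B }
  |family| = 14
Step 3: +2 →
  { A }  = complement { B, C, D }
  { A, D }  = complement { B, C }
  |family| = 16
Step 4: closed — nothing new.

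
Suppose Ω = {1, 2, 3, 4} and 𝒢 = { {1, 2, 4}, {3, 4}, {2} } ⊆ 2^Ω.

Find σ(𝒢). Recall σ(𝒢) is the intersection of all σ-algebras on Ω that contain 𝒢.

σ(𝒢) (16 sets): { {}, {1}, {2}, {3}, {4}, {1, 2}, {1, 3}, {1, 4}, {2, 3}, {2, 4}, {3, 4}, {1, 2, 3}, {1, 2, 4}, {1, 3, 4}, {2, 3, 4}, Ω }

Check:
Seed the family with 𝒢 together with ∅ and Ω: { {}, {2}, {3, 4}, {1, 2, 4}, Ω }.
Round 1 (4 new):
  {3}  = ᶜ of {1, 2, 4}
  {1, 2}  = ᶜ of {3, 4}
  {1, 3, 4}  = ᶜ of {2}
  {2, 3, 4}  = {3, 4} ∪ {2}
Round 2: 3 new —
  {1}  = ᶜ of {2, 3, 4}
  {2, 3}  = {2} ∪ {3}
  {1, 2, 3}  = {1, 2} ∪ {3}
Round 3 adds 3:
  {4}  = ᶜ of {1, 2, 3}
  {1, 3}  = {3} ∪ {1}
  {1, 4}  = ᶜ of {2, 3}
Round 4: +1 →
  {2, 4}  = ᶜ of {1, 3}
After Round 5 the family is unchanged; done.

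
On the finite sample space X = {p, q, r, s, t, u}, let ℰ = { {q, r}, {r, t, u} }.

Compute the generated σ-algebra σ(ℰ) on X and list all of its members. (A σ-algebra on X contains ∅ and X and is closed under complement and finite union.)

σ(ℰ) = { {}, {q}, {r}, {p, s}, {q, r}, {t, u}, {p, q, s}, {p, r, s}, {q, t, u}, {r, t, u}, {p, q, r, s}, {p, s, t, u}, {q, r, t, u}, {p, q, s, t, u}, {p, r, s, t, u}, X }

Working:
Seed the family with ℰ together with ∅ and X: { {}, {q, r}, {r, t, u}, X }.
Step 1: +3 →
  {p, q, s}  = complement {r, t, u}
  {p, s, t, u}  = complement {q, r}
  {q, r, t, u}  = {q, r} ∪ {r, t, u}
  (now 7)
Step 2 adds 4:
  {p, s}  = complement {q, r, t, u}
  {p, q, r, s}  = {q, r} ∪ {p, q, s}
  {p, q, s, t, u}  = {p, s, t, u} ∪ {p, q, s}
  {p, r, s, t, u}  = {r, t, u} ∪ {p, s, t, u}
  (now 11)
Step 3 (3 new):
  {q}  = complement {p, r, s, t, u}
  {r}  = complement {p, q, s, t, u}
  {t, u}  = complement {p, q, r, s}
  (now 14)
Step 4: +2 →
  {p, r, s}  = {r} ∪ {p, s}
  {q, t, u}  = {t, u} ∪ {q}
  (now 16)
Step 5: closed — nothing new.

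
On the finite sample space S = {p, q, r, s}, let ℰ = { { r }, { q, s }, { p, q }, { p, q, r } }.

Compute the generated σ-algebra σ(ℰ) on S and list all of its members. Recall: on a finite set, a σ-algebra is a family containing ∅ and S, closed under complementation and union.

Start: ℰ ∪ {∅, S} = { {  }, { r }, { p, q }, { q, s }, { p, q, r }, S }.
Iteration 1: 5 new —
  { s }  = S∖{ p, q, r }
  { p, r }  = S∖{ q, s }
  { r, s }  = S∖{ p, q }
  { p, q, s }  = S∖{ r }
  { q, r, s }  = { r } ∪ { q, s }
  [11 total]
Iteration 2 (2 new):
  { p }  = S∖{ q, r, s }
  { p, r, s }  = { r, s } ∪ { p, r }
  [13 total]
Iteration 3: 2 new —
  { q }  = S∖{ p, r, s }
  { p, s }  = { s } ∪ { p }
  [15 total]
Iteration 4: +1 →
  { q, r }  = S∖{ p, s }
  [16 total]
Iteration 5: no new sets; the family is a σ-algebra.

Therefore σ(ℰ) = { {  }, { p }, { q }, { r }, { s }, { p, q }, { p, r }, { p, s }, { q, r }, { q, s }, { r, s }, { p, q, r }, { p, q, s }, { p, r, s }, { q, r, s }, S } (|σ(ℰ)| = 16).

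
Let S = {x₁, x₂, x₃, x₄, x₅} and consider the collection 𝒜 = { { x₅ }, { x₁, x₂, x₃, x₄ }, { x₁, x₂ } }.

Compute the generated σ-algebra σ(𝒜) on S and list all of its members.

Seed the family with 𝒜 together with ∅ and S: { {}, { x₅ }, { x₁, x₂ }, { x₁, x₂, x₃, x₄ }, S }.
Step 1: +2 →
  { x₁, x₂, x₅ }  = { x₁, x₂ } ∪ { x₅ }
  { x₃, x₄, x₅ }  = S∖{ x₁, x₂ }
  (now 7)
Step 2: +1 →
  { x₃, x₄ }  = S∖{ x₁, x₂, x₅ }
  (now 8)
Step 3: stable.

Hence σ(𝒜) has 8 members: { {}, { x₅ }, { x₁, x₂ }, { x₃, x₄ }, { x₁, x₂, x₅ }, { x₃, x₄, x₅ }, { x₁, x₂, x₃, x₄ }, S }.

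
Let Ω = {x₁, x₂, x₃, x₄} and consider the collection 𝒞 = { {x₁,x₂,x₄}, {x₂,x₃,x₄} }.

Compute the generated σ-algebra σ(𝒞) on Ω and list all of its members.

σ(𝒞) = { {}, {x₁}, {x₃}, {x₁,x₃}, {x₂,x₄}, {x₁,x₂,x₄}, {x₂,x₃,x₄}, Ω }

Trace:
Take S₀ = 𝒞 ∪ {∅, Ω} = { {}, {x₁,x₂,x₄}, {x₂,x₃,x₄}, Ω }.
Iteration 1. New:
  {x₁}  = ᶜ of {x₂,x₃,x₄}
  {x₃}  = ᶜ of {x₁,x₂,x₄}
Iteration 2 adds 1:
  {x₁,x₃}  = {x₃} ∪ {x₁}
Iteration 3: 1 new —
  {x₂,x₄}  = ᶜ of {x₁,x₃}
Iteration 4: no new sets; the family is a σ-algebra.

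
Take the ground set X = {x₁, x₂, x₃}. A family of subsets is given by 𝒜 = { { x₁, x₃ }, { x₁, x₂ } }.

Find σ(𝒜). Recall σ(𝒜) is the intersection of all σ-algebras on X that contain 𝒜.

Begin from { {}, { x₁, x₂ }, { x₁, x₃ }, X } (that is, 𝒜 plus ∅ and X).
Iteration 1 (2 new):
  { x₂ }  = complement { x₁, x₃ }
  { x₃ }  = complement { x₁, x₂ }
  |family| = 6
Iteration 2 adds 1:
  { x₂, x₃ }  = { x₃ } ∪ { x₂ }
  |family| = 7
Iteration 3 adds 1:
  { x₁ }  = complement { x₂, x₃ }
  |family| = 8
Iteration 4: stable.

Hence σ(𝒜) has 8 members: { {}, { x₁ }, { x₂ }, { x₃ }, { x₁, x₂ }, { x₁, x₃ }, { x₂, x₃ }, X }.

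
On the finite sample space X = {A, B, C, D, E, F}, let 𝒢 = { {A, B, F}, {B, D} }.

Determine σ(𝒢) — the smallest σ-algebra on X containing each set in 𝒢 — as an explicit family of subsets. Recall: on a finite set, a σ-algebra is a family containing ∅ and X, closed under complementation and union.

Seed the family with 𝒢 together with ∅ and X: { {}, {B, D}, {A, B, F}, X }.
Step 1: 3 new —
  {C, D, E}  = complement {A, B, F}
  {A, B, D, F}  = {B, D} ∪ {A, B, F}
  {A, C, E, F}  = complement {B, D}
Step 2 (4 new):
  {C, E}  = complement {A, B, D, F}
  {B, C, D, E}  = {C, D, E} ∪ {B, D}
  {A, B, C, E, F}  = {A, C, E, F} ∪ {A, B, F}
  {A, C, D, E, F}  = {A, C, E, F} ∪ {C, D, E}
Step 3: 3 new —
  {B}  = complement {A, C, D, E, F}
  {D}  = complement {A, B, C, E, F}
  {A, F}  = complement {B, C, D, E}
Step 4 (2 new):
  {A, D, F}  = {A, F} ∪ {D}
  {B, C, E}  = {C, E} ∪ {B}
Step 5: already closed under ᶜ and ∪.

Hence σ(𝒢) has 16 members: { {}, {B}, {D}, {A, F}, {B, D}, {C, E}, {A, B, F}, {A, D, F}, {B, C, E}, {C, D, E}, {A, B, D, F}, {A, C, E, F}, {B, C, D, E}, {A, B, C, E, F}, {A, C, D, E, F}, X }.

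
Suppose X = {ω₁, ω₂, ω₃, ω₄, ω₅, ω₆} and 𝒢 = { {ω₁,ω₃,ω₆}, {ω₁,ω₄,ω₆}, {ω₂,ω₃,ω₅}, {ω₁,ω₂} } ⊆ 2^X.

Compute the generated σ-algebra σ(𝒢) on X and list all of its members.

Answer: σ(𝒢) = { {}, {ω₁}, {ω₂}, {ω₃}, {ω₄}, {ω₅}, {ω₆}, {ω₁,ω₂}, {ω₁,ω₃}, {ω₁,ω₄}, {ω₁,ω₅}, {ω₁,ω₆}, {ω₂,ω₃}, {ω₂,ω₄}, {ω₂,ω₅}, {ω₂,ω₆}, {ω₃,ω₄}, {ω₃,ω₅}, {ω₃,ω₆}, {ω₄,ω₅}, {ω₄,ω₆}, {ω₅,ω₆}, {ω₁,ω₂,ω₃}, {ω₁,ω₂,ω₄}, {ω₁,ω₂,ω₅}, {ω₁,ω₂,ω₆}, {ω₁,ω₃,ω₄}, {ω₁,ω₃,ω₅}, {ω₁,ω₃,ω₆}, {ω₁,ω₄,ω₅}, {ω₁,ω₄,ω₆}, {ω₁,ω₅,ω₆}, {ω₂,ω₃,ω₄}, {ω₂,ω₃,ω₅}, {ω₂,ω₃,ω₆}, {ω₂,ω₄,ω₅}, {ω₂,ω₄,ω₆}, {ω₂,ω₅,ω₆}, {ω₃,ω₄,ω₅}, {ω₃,ω₄,ω₆}, {ω₃,ω₅,ω₆}, {ω₄,ω₅,ω₆}, {ω₁,ω₂,ω₃,ω₄}, {ω₁,ω₂,ω₃,ω₅}, {ω₁,ω₂,ω₃,ω₆}, {ω₁,ω₂,ω₄,ω₅}, {ω₁,ω₂,ω₄,ω₆}, {ω₁,ω₂,ω₅,ω₆}, {ω₁,ω₃,ω₄,ω₅}, {ω₁,ω₃,ω₄,ω₆}, {ω₁,ω₃,ω₅,ω₆}, {ω₁,ω₄,ω₅,ω₆}, {ω₂,ω₃,ω₄,ω₅}, {ω₂,ω₃,ω₄,ω₆}, {ω₂,ω₃,ω₅,ω₆}, {ω₂,ω₄,ω₅,ω₆}, {ω₃,ω₄,ω₅,ω₆}, {ω₁,ω₂,ω₃,ω₄,ω₅}, {ω₁,ω₂,ω₃,ω₄,ω₆}, {ω₁,ω₂,ω₃,ω₅,ω₆}, {ω₁,ω₂,ω₄,ω₅,ω₆}, {ω₁,ω₃,ω₄,ω₅,ω₆}, {ω₂,ω₃,ω₄,ω₅,ω₆}, X }

Derivation:
Initial family (6 sets): { {}, {ω₁,ω₂}, {ω₁,ω₃,ω₆}, {ω₁,ω₄,ω₆}, {ω₂,ω₃,ω₅}, X }.
Step 1. New:
  {ω₂,ω₄,ω₅}  = ᶜ of {ω₁,ω₃,ω₆}
  {ω₁,ω₂,ω₃,ω₅}  = {ω₂,ω₃,ω₅} ∪ {ω₁,ω₂}
  {ω₁,ω₂,ω₃,ω₆}  = {ω₁,ω₂} ∪ {ω₁,ω₃,ω₆}
  {ω₁,ω₂,ω₄,ω₆}  = {ω₁,ω₂} ∪ {ω₁,ω₄,ω₆}
  {ω₁,ω₃,ω₄,ω₆}  = {ω₁,ω₃,ω₆} ∪ {ω₁,ω₄,ω₆}
  {ω₃,ω₄,ω₅,ω₆}  = ᶜ of {ω₁,ω₂}
  {ω₁,ω₂,ω₃,ω₅,ω₆}  = {ω₂,ω₃,ω₅} ∪ {ω₁,ω₃,ω₆}
  (now 13)
Step 2. New:
  {ω₄}  = ᶜ of {ω₁,ω₂,ω₃,ω₅,ω₆}
  {ω₂,ω₅}  = ᶜ of {ω₁,ω₃,ω₄,ω₆}
  {ω₃,ω₅}  = ᶜ of {ω₁,ω₂,ω₄,ω₆}
  {ω₄,ω₅}  = ᶜ of {ω₁,ω₂,ω₃,ω₆}
  {ω₄,ω₆}  = ᶜ of {ω₁,ω₂,ω₃,ω₅}
  {ω₁,ω₂,ω₄,ω₅}  = {ω₁,ω₂} ∪ {ω₂,ω₄,ω₅}
  {ω₂,ω₃,ω₄,ω₅}  = {ω₂,ω₃,ω₅} ∪ {ω₂,ω₄,ω₅}
  {ω₁,ω₂,ω₃,ω₄,ω₅}  = {ω₁,ω₂,ω₃,ω₅} ∪ {ω₂,ω₄,ω₅}
  {ω₁,ω₂,ω₃,ω₄,ω₆}  = {ω₁,ω₂,ω₄,ω₆} ∪ {ω₁,ω₃,ω₆}
  {ω₁,ω₂,ω₄,ω₅,ω₆}  = {ω₁,ω₂,ω₄,ω₆} ∪ {ω₂,ω₄,ω₅}
  {ω₁,ω₃,ω₄,ω₅,ω₆}  = {ω₁,ω₃,ω₆} ∪ {ω₃,ω₄,ω₅,ω₆}
  {ω₂,ω₃,ω₄,ω₅,ω₆}  = {ω₃,ω₄,ω₅,ω₆} ∪ {ω₂,ω₃,ω₅}
  (now 25)
Step 3. New:
  {ω₁}  = ᶜ of {ω₂,ω₃,ω₄,ω₅,ω₆}
  {ω₂}  = ᶜ of {ω₁,ω₃,ω₄,ω₅,ω₆}
  {ω₃}  = ᶜ of {ω₁,ω₂,ω₄,ω₅,ω₆}
  {ω₅}  = ᶜ of {ω₁,ω₂,ω₃,ω₄,ω₆}
  {ω₆}  = ᶜ of {ω₁,ω₂,ω₃,ω₄,ω₅}
  {ω₁,ω₆}  = ᶜ of {ω₂,ω₃,ω₄,ω₅}
  {ω₃,ω₆}  = ᶜ of {ω₁,ω₂,ω₄,ω₅}
  {ω₁,ω₂,ω₄}  = {ω₁,ω₂} ∪ {ω₄}
  {ω₁,ω₂,ω₅}  = {ω₂,ω₅} ∪ {ω₁,ω₂}
  {ω₃,ω₄,ω₅}  = {ω₄,ω₅} ∪ {ω₃,ω₅}
  {ω₄,ω₅,ω₆}  = {ω₄,ω₅} ∪ {ω₄,ω₆}
  {ω₁,ω₃,ω₅,ω₆}  = {ω₁,ω₃,ω₆} ∪ {ω₃,ω₅}
  {ω₁,ω₄,ω₅,ω₆}  = {ω₁,ω₄,ω₆} ∪ {ω₄,ω₅}
  {ω₂,ω₄,ω₅,ω₆}  = {ω₂,ω₅} ∪ {ω₄,ω₆}
  (now 39)
Step 4. New:
  {ω₁,ω₃}  = ᶜ of {ω₂,ω₄,ω₅,ω₆}
  {ω₁,ω₄}  = {ω₄} ∪ {ω₁}
  {ω₁,ω₅}  = {ω₁} ∪ {ω₅}
  {ω₂,ω₃}  = ᶜ of {ω₁,ω₄,ω₅,ω₆}
  {ω₂,ω₄}  = ᶜ of {ω₁,ω₃,ω₅,ω₆}
  {ω₂,ω₆}  = {ω₂} ∪ {ω₆}
  {ω₃,ω₄}  = {ω₃} ∪ {ω₄}
  {ω₅,ω₆}  = {ω₆} ∪ {ω₅}
  {ω₁,ω₂,ω₃}  = ᶜ of {ω₄,ω₅,ω₆}
  {ω₁,ω₂,ω₆}  = ᶜ of {ω₃,ω₄,ω₅}
  {ω₁,ω₃,ω₅}  = {ω₃,ω₅} ∪ {ω₁}
  {ω₁,ω₄,ω₅}  = {ω₄,ω₅} ∪ {ω₁}
  {ω₁,ω₅,ω₆}  = {ω₁,ω₆} ∪ {ω₅}
  {ω₂,ω₃,ω₆}  = {ω₂} ∪ {ω₃,ω₆}
  {ω₂,ω₄,ω₆}  = {ω₂} ∪ {ω₄,ω₆}
  {ω₂,ω₅,ω₆}  = {ω₂,ω₅} ∪ {ω₆}
  {ω₃,ω₄,ω₆}  = ᶜ of {ω₁,ω₂,ω₅}
  {ω₃,ω₅,ω₆}  = ᶜ of {ω₁,ω₂,ω₄}
  {ω₁,ω₂,ω₃,ω₄}  = {ω₁,ω₂,ω₄} ∪ {ω₃}
  {ω₁,ω₂,ω₅,ω₆}  = {ω₁,ω₆} ∪ {ω₁,ω₂,ω₅}
  {ω₁,ω₃,ω₄,ω₅}  = {ω₁} ∪ {ω₃,ω₄,ω₅}
  {ω₂,ω₃,ω₅,ω₆}  = {ω₃,ω₆} ∪ {ω₂,ω₅}
  (now 61)
Step 5: 3 new —
  {ω₁,ω₃,ω₄}  = ᶜ of {ω₂,ω₅,ω₆}
  {ω₂,ω₃,ω₄}  = ᶜ of {ω₁,ω₅,ω₆}
  {ω₂,ω₃,ω₄,ω₆}  = ᶜ of {ω₁,ω₅}
  (now 64)
Step 6: no new sets; the family is a σ-algebra.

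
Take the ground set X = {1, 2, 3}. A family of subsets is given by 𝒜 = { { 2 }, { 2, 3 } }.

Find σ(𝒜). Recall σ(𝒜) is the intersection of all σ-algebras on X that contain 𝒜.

Take S₀ = 𝒜 ∪ {∅, X} = { {  }, { 2 }, { 2, 3 }, X }.
Round 1: +2 →
  { 1 }  = { 2, 3 }ᶜ
  { 1, 3 }  = { 2 }ᶜ
  |family| = 6
Round 2 (1 new):
  { 1, 2 }  = { 2 } ∪ { 1 }
  |family| = 7
Round 3: 1 new —
  { 3 }  = { 1, 2 }ᶜ
  |family| = 8
Round 4: already closed under ᶜ and ∪.

Therefore σ(𝒜) = { {  }, { 1 }, { 2 }, { 3 }, { 1, 2 }, { 1, 3 }, { 2, 3 }, X } (|σ(𝒜)| = 8).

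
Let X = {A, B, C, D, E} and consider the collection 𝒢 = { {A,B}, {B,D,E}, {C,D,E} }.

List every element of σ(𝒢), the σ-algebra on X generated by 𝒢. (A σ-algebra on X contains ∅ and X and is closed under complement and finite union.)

Take S₀ = 𝒢 ∪ {∅, X} = { {}, {A,B}, {B,D,E}, {C,D,E}, X }.
Iteration 1: +3 →
  {A,C}  = ᶜ of {B,D,E}
  {A,B,D,E}  = {A,B} ∪ {B,D,E}
  {B,C,D,E}  = {C,D,E} ∪ {B,D,E}
  |family| = 8
Iteration 2: +4 →
  {A}  = ᶜ of {B,C,D,E}
  {C}  = ᶜ of {A,B,D,E}
  {A,B,C}  = {A,B} ∪ {A,C}
  {A,C,D,E}  = {C,D,E} ∪ {A,C}
  |family| = 12
Iteration 3: +2 →
  {B}  = ᶜ of {A,C,D,E}
  {D,E}  = ᶜ of {A,B,C}
  |family| = 14
Iteration 4 (2 new):
  {B,C}  = {C} ∪ {B}
  {A,D,E}  = {D,E} ∪ {A}
  |family| = 16
Iteration 5: stable.

Hence σ(𝒢) has 16 members: { {}, {A}, {B}, {C}, {A,B}, {A,C}, {B,C}, {D,E}, {A,B,C}, {A,D,E}, {B,D,E}, {C,D,E}, {A,B,D,E}, {A,C,D,E}, {B,C,D,E}, X }.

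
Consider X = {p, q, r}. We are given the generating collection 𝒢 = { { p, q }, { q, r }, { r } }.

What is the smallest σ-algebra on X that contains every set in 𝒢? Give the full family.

|σ(𝒢)| = 8.  σ(𝒢) = { ∅, { p }, { q }, { r }, { p, q }, { p, r }, { q, r }, X }

Working:
Seed the family with 𝒢 together with ∅ and X: { ∅, { r }, { p, q }, { q, r }, X }.
Step 1. New:
  { p }  = complement { q, r }
  [6 total]
Step 2. New:
  { p, r }  = { r } ∪ { p }
  [7 total]
Step 3: +1 →
  { q }  = complement { p, r }
  [8 total]
After Step 4 the family is unchanged; done.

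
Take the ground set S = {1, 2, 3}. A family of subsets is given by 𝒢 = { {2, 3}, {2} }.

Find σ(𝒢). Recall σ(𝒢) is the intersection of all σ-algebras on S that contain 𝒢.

|σ(𝒢)| = 8.  σ(𝒢) = { {}, {1}, {2}, {3}, {1, 2}, {1, 3}, {2, 3}, S }

Check:
Take S₀ = 𝒢 ∪ {∅, S} = { {}, {2}, {2, 3}, S }.
Step 1: +2 →
  {1}  = ᶜ of {2, 3}
  {1, 3}  = ᶜ of {2}
Step 2: +1 →
  {1, 2}  = {2} ∪ {1}
Step 3: 1 new —
  {3}  = ᶜ of {1, 2}
After Step 4 the family is unchanged; done.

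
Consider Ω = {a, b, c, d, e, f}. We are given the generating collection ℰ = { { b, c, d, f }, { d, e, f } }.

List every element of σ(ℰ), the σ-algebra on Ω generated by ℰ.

Initial family (4 sets): { {}, { d, e, f }, { b, c, d, f }, Ω }.
Step 1. New:
  { a, e }  = ᶜ of { b, c, d, f }
  { a, b, c }  = ᶜ of { d, e, f }
  { b, c, d, e, f }  = { b, c, d, f } ∪ { d, e, f }
  — 7 sets.
Step 2 adds 4:
  { a }  = ᶜ of { b, c, d, e, f }
  { a, b, c, e }  = { a, b, c } ∪ { a, e }
  { a, d, e, f }  = { a, e } ∪ { d, e, f }
  { a, b, c, d, f }  = { a, b, c } ∪ { b, c, d, f }
  — 11 sets.
Step 3: 3 new —
  { e }  = ᶜ of { a, b, c, d, f }
  { b, c }  = ᶜ of { a, d, e, f }
  { d, f }  = ᶜ of { a, b, c, e }
  — 14 sets.
Step 4 (2 new):
  { a, d, f }  = { d, f } ∪ { a }
  { b, c, e }  = { b, c } ∪ { e }
  — 16 sets.
Step 5: closed — nothing new.

Hence σ(ℰ) has 16 members: { {}, { a }, { e }, { a, e }, { b, c }, { d, f }, { a, b, c }, { a, d, f }, { b, c, e }, { d, e, f }, { a, b, c, e }, { a, d, e, f }, { b, c, d, f }, { a, b, c, d, f }, { b, c, d, e, f }, Ω }.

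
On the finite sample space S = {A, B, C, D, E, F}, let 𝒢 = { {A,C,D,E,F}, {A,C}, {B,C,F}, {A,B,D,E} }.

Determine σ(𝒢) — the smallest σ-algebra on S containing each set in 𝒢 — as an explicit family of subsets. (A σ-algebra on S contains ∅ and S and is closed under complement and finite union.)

Begin from { {}, {A,C}, {B,C,F}, {A,B,D,E}, {A,C,D,E,F}, S } (that is, 𝒢 plus ∅ and S).
Step 1. New:
  {B}  = S∖{A,C,D,E,F}
  {C,F}  = S∖{A,B,D,E}
  {A,D,E}  = S∖{B,C,F}
  {A,B,C,F}  = {A,C} ∪ {B,C,F}
  {B,D,E,F}  = S∖{A,C}
  {A,B,C,D,E}  = {A,C} ∪ {A,B,D,E}
  — 12 sets.
Step 2 adds 7:
  {F}  = S∖{A,B,C,D,E}
  {D,E}  = S∖{A,B,C,F}
  {A,B,C}  = {B} ∪ {A,C}
  {A,C,F}  = {A,C} ∪ {C,F}
  {A,C,D,E}  = {A,D,E} ∪ {A,C}
  {A,B,D,E,F}  = {A,D,E} ∪ {B,D,E,F}
  {B,C,D,E,F}  = {B,C,F} ∪ {B,D,E,F}
  — 19 sets.
Step 3: 7 new —
  {A}  = S∖{B,C,D,E,F}
  {C}  = S∖{A,B,D,E,F}
  {B,F}  = S∖{A,C,D,E}
  {B,D,E}  = S∖{A,C,F}
  {D,E,F}  = S∖{A,B,C}
  {A,D,E,F}  = {A,D,E} ∪ {F}
  {C,D,E,F}  = {D,E} ∪ {C,F}
  — 26 sets.
Step 4 adds 6:
  {A,B}  = S∖{C,D,E,F}
  {A,F}  = {F} ∪ {A}
  {B,C}  = S∖{A,D,E,F}
  {A,B,F}  = {B,F} ∪ {A}
  {C,D,E}  = {D,E} ∪ {C}
  {B,C,D,E}  = {C} ∪ {B,D,E}
  — 32 sets.
Step 5: closed — nothing new.

|σ(𝒢)| = 32.  σ(𝒢) = { {}, {A}, {B}, {C}, {F}, {A,B}, {A,C}, {A,F}, {B,C}, {B,F}, {C,F}, {D,E}, {A,B,C}, {A,B,F}, {A,C,F}, {A,D,E}, {B,C,F}, {B,D,E}, {C,D,E}, {D,E,F}, {A,B,C,F}, {A,B,D,E}, {A,C,D,E}, {A,D,E,F}, {B,C,D,E}, {B,D,E,F}, {C,D,E,F}, {A,B,C,D,E}, {A,B,D,E,F}, {A,C,D,E,F}, {B,C,D,E,F}, S }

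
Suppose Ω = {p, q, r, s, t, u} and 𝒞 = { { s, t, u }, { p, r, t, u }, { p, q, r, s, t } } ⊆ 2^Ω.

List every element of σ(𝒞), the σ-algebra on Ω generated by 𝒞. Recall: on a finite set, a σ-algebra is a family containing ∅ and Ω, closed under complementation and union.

|σ(𝒞)| = 32.  σ(𝒞) = { {}, { q }, { s }, { t }, { u }, { p, r }, { q, s }, { q, t }, { q, u }, { s, t }, { s, u }, { t, u }, { p, q, r }, { p, r, s }, { p, r, t }, { p, r, u }, { q, s, t }, { q, s, u }, { q, t, u }, { s, t, u }, { p, q, r, s }, { p, q, r, t }, { p, q, r, u }, { p, r, s, t }, { p, r, s, u }, { p, r, t, u }, { q, s, t, u }, { p, q, r, s, t }, { p, q, r, s, u }, { p, q, r, t, u }, { p, r, s, t, u }, Ω }

Check:
Begin from { {}, { s, t, u }, { p, r, t, u }, { p, q, r, s, t }, Ω } (that is, 𝒞 plus ∅ and Ω).
Round 1: 4 new —
  { u }  = ᶜ of { p, q, r, s, t }
  { q, s }  = ᶜ of { p, r, t, u }
  { p, q, r }  = ᶜ of { s, t, u }
  { p, r, s, t, u }  = { p, r, t, u } ∪ { s, t, u }
Round 2: 6 new —
  { q }  = ᶜ of { p, r, s, t, u }
  { q, s, u }  = { u } ∪ { q, s }
  { p, q, r, s }  = { p, q, r } ∪ { q, s }
  { p, q, r, u }  = { p, q, r } ∪ { u }
  { q, s, t, u }  = { s, t, u } ∪ { q, s }
  { p, q, r, t, u }  = { p, r, t, u } ∪ { p, q, r }
Round 3: 7 new —
  { s }  = ᶜ of { p, q, r, t, u }
  { p, r }  = ᶜ of { q, s, t, u }
  { q, u }  = { q } ∪ { u }
  { s, t }  = ᶜ of { p, q, r, u }
  { t, u }  = ᶜ of { p, q, r, s }
  { p, r, t }  = ᶜ of { q, s, u }
  { p, q, r, s, u }  = { q, s, u } ∪ { p, q, r, u }
Round 4. New:
  { t }  = ᶜ of { p, q, r, s, u }
  { s, u }  = { u } ∪ { s }
  { p, r, s }  = { p, r } ∪ { s }
  { p, r, u }  = { p, r } ∪ { u }
  { q, s, t }  = { q } ∪ { s, t }
  { q, t, u }  = { t, u } ∪ { q }
  { p, q, r, t }  = { p, r, t } ∪ { q }
  { p, r, s, t }  = ᶜ of { q, u }
Round 5: +2 →
  { q, t }  = { q } ∪ { t }
  { p, r, s, u }  = { p, r, u } ∪ { p, r, s }
Round 6: already closed under ᶜ and ∪.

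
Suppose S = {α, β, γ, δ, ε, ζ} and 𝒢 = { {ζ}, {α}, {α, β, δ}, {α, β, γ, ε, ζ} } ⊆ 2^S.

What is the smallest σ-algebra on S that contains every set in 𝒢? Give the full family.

σ(𝒢) (32 sets): { {}, {α}, {β}, {δ}, {ζ}, {α, β}, {α, δ}, {α, ζ}, {β, δ}, {β, ζ}, {γ, ε}, {δ, ζ}, {α, β, δ}, {α, β, ζ}, {α, γ, ε}, {α, δ, ζ}, {β, γ, ε}, {β, δ, ζ}, {γ, δ, ε}, {γ, ε, ζ}, {α, β, γ, ε}, {α, β, δ, ζ}, {α, γ, δ, ε}, {α, γ, ε, ζ}, {β, γ, δ, ε}, {β, γ, ε, ζ}, {γ, δ, ε, ζ}, {α, β, γ, δ, ε}, {α, β, γ, ε, ζ}, {α, γ, δ, ε, ζ}, {β, γ, δ, ε, ζ}, S }

Trace:
Begin from { {}, {α}, {ζ}, {α, β, δ}, {α, β, γ, ε, ζ}, S } (that is, 𝒢 plus ∅ and S).
Round 1: 6 new —
  {δ}  = complement {α, β, γ, ε, ζ}
  {α, ζ}  = {α} ∪ {ζ}
  {γ, ε, ζ}  = complement {α, β, δ}
  {α, β, δ, ζ}  = {α, β, δ} ∪ {ζ}
  {α, β, γ, δ, ε}  = complement {ζ}
  {β, γ, δ, ε, ζ}  = complement {α}
Round 2. New:
  {α, δ}  = {δ} ∪ {α}
  {γ, ε}  = complement {α, β, δ, ζ}
  {δ, ζ}  = {ζ} ∪ {δ}
  {α, δ, ζ}  = {α, ζ} ∪ {δ}
  {α, γ, ε, ζ}  = {α, ζ} ∪ {γ, ε, ζ}
  {β, γ, δ, ε}  = complement {α, ζ}
  {γ, δ, ε, ζ}  = {γ, ε, ζ} ∪ {δ}
Round 3: +9 →
  {α, β}  = complement {γ, δ, ε, ζ}
  {β, δ}  = complement {α, γ, ε, ζ}
  {α, γ, ε}  = {γ, ε} ∪ {α}
  {β, γ, ε}  = complement {α, δ, ζ}
  {γ, δ, ε}  = {γ, ε} ∪ {δ}
  {α, β, γ, ε}  = complement {δ, ζ}
  {α, γ, δ, ε}  = {α, δ} ∪ {γ, ε}
  {β, γ, ε, ζ}  = complement {α, δ}
  {α, γ, δ, ε, ζ}  = {α, ζ} ∪ {γ, δ, ε, ζ}
Round 4: +4 →
  {β}  = complement {α, γ, δ, ε, ζ}
  {β, ζ}  = complement {α, γ, δ, ε}
  {α, β, ζ}  = complement {γ, δ, ε}
  {β, δ, ζ}  = complement {α, γ, ε}
Round 5 adds nothing — fixpoint reached.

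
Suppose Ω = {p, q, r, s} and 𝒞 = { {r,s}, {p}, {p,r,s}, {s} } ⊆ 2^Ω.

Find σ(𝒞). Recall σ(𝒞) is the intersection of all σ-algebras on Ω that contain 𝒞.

σ(𝒞) (16 sets): { {}, {p}, {q}, {r}, {s}, {p,q}, {p,r}, {p,s}, {q,r}, {q,s}, {r,s}, {p,q,r}, {p,q,s}, {p,r,s}, {q,r,s}, Ω }

Trace:
Seed the family with 𝒞 together with ∅ and Ω: { {}, {p}, {s}, {r,s}, {p,r,s}, Ω }.
Pass 1: +5 →
  {q}  = {p,r,s}ᶜ
  {p,q}  = {r,s}ᶜ
  {p,s}  = {s} ∪ {p}
  {p,q,r}  = {s}ᶜ
  {q,r,s}  = {p}ᶜ
  — 11 sets.
Pass 2 (3 new):
  {q,r}  = {p,s}ᶜ
  {q,s}  = {q} ∪ {s}
  {p,q,s}  = {p,q} ∪ {p,s}
  — 14 sets.
Pass 3 adds 2:
  {r}  = {p,q,s}ᶜ
  {p,r}  = {q,s}ᶜ
  — 16 sets.
Pass 4: already closed under ᶜ and ∪.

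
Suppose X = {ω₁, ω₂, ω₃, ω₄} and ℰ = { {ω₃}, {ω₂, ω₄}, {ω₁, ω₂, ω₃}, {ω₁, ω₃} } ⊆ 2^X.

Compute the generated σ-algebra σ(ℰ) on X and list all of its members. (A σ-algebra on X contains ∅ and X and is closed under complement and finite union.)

Initial family (6 sets): { ∅, {ω₃}, {ω₁, ω₃}, {ω₂, ω₄}, {ω₁, ω₂, ω₃}, X }.
Pass 1 (3 new):
  {ω₄}  = {ω₁, ω₂, ω₃}ᶜ
  {ω₁, ω₂, ω₄}  = {ω₃}ᶜ
  {ω₂, ω₃, ω₄}  = {ω₃} ∪ {ω₂, ω₄}
  [9 total]
Pass 2 adds 3:
  {ω₁}  = {ω₂, ω₃, ω₄}ᶜ
  {ω₃, ω₄}  = {ω₃} ∪ {ω₄}
  {ω₁, ω₃, ω₄}  = {ω₁, ω₃} ∪ {ω₄}
  [12 total]
Pass 3: 3 new —
  {ω₂}  = {ω₁, ω₃, ω₄}ᶜ
  {ω₁, ω₂}  = {ω₃, ω₄}ᶜ
  {ω₁, ω₄}  = {ω₄} ∪ {ω₁}
  [15 total]
Pass 4 adds 1:
  {ω₂, ω₃}  = {ω₁, ω₄}ᶜ
  [16 total]
Pass 5 adds nothing — fixpoint reached.

Therefore σ(ℰ) = { ∅, {ω₁}, {ω₂}, {ω₃}, {ω₄}, {ω₁, ω₂}, {ω₁, ω₃}, {ω₁, ω₄}, {ω₂, ω₃}, {ω₂, ω₄}, {ω₃, ω₄}, {ω₁, ω₂, ω₃}, {ω₁, ω₂, ω₄}, {ω₁, ω₃, ω₄}, {ω₂, ω₃, ω₄}, X } (|σ(ℰ)| = 16).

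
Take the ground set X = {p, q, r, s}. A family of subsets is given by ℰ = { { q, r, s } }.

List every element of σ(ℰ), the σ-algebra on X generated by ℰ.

σ(ℰ) = { ∅, { p }, { q, r, s }, X }

Derivation:
Initial family (3 sets): { ∅, { q, r, s }, X }.
Pass 1. New:
  { p }  = X∖{ q, r, s }
  |family| = 4
Pass 2: stable.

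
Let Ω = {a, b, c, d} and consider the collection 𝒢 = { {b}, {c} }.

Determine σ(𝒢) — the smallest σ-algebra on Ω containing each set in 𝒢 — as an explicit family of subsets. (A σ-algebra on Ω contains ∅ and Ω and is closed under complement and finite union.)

|σ(𝒢)| = 8.  σ(𝒢) = { ∅, {b}, {c}, {a,d}, {b,c}, {a,b,d}, {a,c,d}, Ω }

Trace:
Seed the family with 𝒢 together with ∅ and Ω: { ∅, {b}, {c}, Ω }.
Iteration 1: +3 →
  {b,c}  = {c} ∪ {b}
  {a,b,d}  = {c}ᶜ
  {a,c,d}  = {b}ᶜ
  [7 total]
Iteration 2 (1 new):
  {a,d}  = {b,c}ᶜ
  [8 total]
Iteration 3 adds nothing — fixpoint reached.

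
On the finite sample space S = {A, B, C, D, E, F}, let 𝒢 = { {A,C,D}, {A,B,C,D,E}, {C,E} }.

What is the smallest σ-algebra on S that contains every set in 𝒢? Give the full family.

Take S₀ = 𝒢 ∪ {∅, S} = { ∅, {C,E}, {A,C,D}, {A,B,C,D,E}, S }.
Pass 1: +4 →
  {F}  = complement {A,B,C,D,E}
  {B,E,F}  = complement {A,C,D}
  {A,B,D,F}  = complement {C,E}
  {A,C,D,E}  = {A,C,D} ∪ {C,E}
  (now 9)
Pass 2. New:
  {B,F}  = complement {A,C,D,E}
  {C,E,F}  = {F} ∪ {C,E}
  {A,C,D,F}  = {F} ∪ {A,C,D}
  {B,C,E,F}  = {B,E,F} ∪ {C,E}
  {A,B,C,D,F}  = {A,B,D,F} ∪ {A,C,D}
  {A,B,D,E,F}  = {A,B,D,F} ∪ {B,E,F}
  {A,C,D,E,F}  = {F} ∪ {A,C,D,E}
  (now 16)
Pass 3 adds 6:
  {B}  = complement {A,C,D,E,F}
  {C}  = complement {A,B,D,E,F}
  {E}  = complement {A,B,C,D,F}
  {A,D}  = complement {B,C,E,F}
  {B,E}  = complement {A,C,D,F}
  {A,B,D}  = complement {C,E,F}
  (now 22)
Pass 4: 9 new —
  {B,C}  = {B} ∪ {C}
  {C,F}  = {F} ∪ {C}
  {E,F}  = {F} ∪ {E}
  {A,D,E}  = {E} ∪ {A,D}
  {A,D,F}  = {F} ∪ {A,D}
  {B,C,E}  = {B,E} ∪ {C}
  {B,C,F}  = {B,F} ∪ {C}
  {A,B,C,D}  = {B} ∪ {A,C,D}
  {A,B,D,E}  = {B,E} ∪ {A,B,D}
  (now 31)
Pass 5. New:
  {A,D,E,F}  = complement {B,C}
  (now 32)
Pass 6: already closed under ᶜ and ∪.

Therefore σ(𝒢) = { ∅, {B}, {C}, {E}, {F}, {A,D}, {B,C}, {B,E}, {B,F}, {C,E}, {C,F}, {E,F}, {A,B,D}, {A,C,D}, {A,D,E}, {A,D,F}, {B,C,E}, {B,C,F}, {B,E,F}, {C,E,F}, {A,B,C,D}, {A,B,D,E}, {A,B,D,F}, {A,C,D,E}, {A,C,D,F}, {A,D,E,F}, {B,C,E,F}, {A,B,C,D,E}, {A,B,C,D,F}, {A,B,D,E,F}, {A,C,D,E,F}, S } (|σ(𝒢)| = 32).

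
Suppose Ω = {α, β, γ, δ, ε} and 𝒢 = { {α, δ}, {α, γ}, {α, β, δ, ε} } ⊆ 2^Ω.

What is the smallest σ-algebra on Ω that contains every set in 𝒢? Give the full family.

Take S₀ = 𝒢 ∪ {∅, Ω} = { {}, {α, γ}, {α, δ}, {α, β, δ, ε}, Ω }.
Round 1 (4 new):
  {γ}  = complement {α, β, δ, ε}
  {α, γ, δ}  = {α, δ} ∪ {α, γ}
  {β, γ, ε}  = complement {α, δ}
  {β, δ, ε}  = complement {α, γ}
  [9 total]
Round 2. New:
  {β, ε}  = complement {α, γ, δ}
  {α, β, γ, ε}  = {β, γ, ε} ∪ {α, γ}
  {β, γ, δ, ε}  = {γ} ∪ {β, δ, ε}
  [12 total]
Round 3 (2 new):
  {α}  = complement {β, γ, δ, ε}
  {δ}  = complement {α, β, γ, ε}
  [14 total]
Round 4 adds 2:
  {γ, δ}  = {γ} ∪ {δ}
  {α, β, ε}  = {β, ε} ∪ {α}
  [16 total]
After Round 5 the family is unchanged; done.

Hence σ(𝒢) has 16 members: { {}, {α}, {γ}, {δ}, {α, γ}, {α, δ}, {β, ε}, {γ, δ}, {α, β, ε}, {α, γ, δ}, {β, γ, ε}, {β, δ, ε}, {α, β, γ, ε}, {α, β, δ, ε}, {β, γ, δ, ε}, Ω }.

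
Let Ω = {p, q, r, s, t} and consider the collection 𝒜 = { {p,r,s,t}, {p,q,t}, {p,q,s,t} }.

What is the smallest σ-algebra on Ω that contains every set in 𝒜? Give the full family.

Answer: σ(𝒜) = { {}, {q}, {r}, {s}, {p,t}, {q,r}, {q,s}, {r,s}, {p,q,t}, {p,r,t}, {p,s,t}, {q,r,s}, {p,q,r,t}, {p,q,s,t}, {p,r,s,t}, Ω }

Working:
Take S₀ = 𝒜 ∪ {∅, Ω} = { {}, {p,q,t}, {p,q,s,t}, {p,r,s,t}, Ω }.
Round 1: +3 →
  {q}  = complement {p,r,s,t}
  {r}  = complement {p,q,s,t}
  {r,s}  = complement {p,q,t}
  (now 8)
Round 2: 3 new —
  {q,r}  = {r} ∪ {q}
  {q,r,s}  = {q} ∪ {r,s}
  {p,q,r,t}  = {r} ∪ {p,q,t}
  (now 11)
Round 3: 3 new —
  {s}  = complement {p,q,r,t}
  {p,t}  = complement {q,r,s}
  {p,s,t}  = complement {q,r}
  (now 14)
Round 4: 2 new —
  {q,s}  = {s} ∪ {q}
  {p,r,t}  = {r} ∪ {p,t}
  (now 16)
Round 5 adds nothing — fixpoint reached.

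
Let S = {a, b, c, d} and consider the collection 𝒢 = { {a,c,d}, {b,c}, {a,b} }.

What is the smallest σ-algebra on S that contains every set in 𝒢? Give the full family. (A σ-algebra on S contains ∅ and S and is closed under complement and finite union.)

σ(𝒢) = { ∅, {a}, {b}, {c}, {d}, {a,b}, {a,c}, {a,d}, {b,c}, {b,d}, {c,d}, {a,b,c}, {a,b,d}, {a,c,d}, {b,c,d}, S }

Derivation:
Seed the family with 𝒢 together with ∅ and S: { ∅, {a,b}, {b,c}, {a,c,d}, S }.
Round 1. New:
  {b}  = S∖{a,c,d}
  {a,d}  = S∖{b,c}
  {c,d}  = S∖{a,b}
  {a,b,c}  = {b,c} ∪ {a,b}
  — 9 sets.
Round 2. New:
  {d}  = S∖{a,b,c}
  {a,b,d}  = {a,b} ∪ {a,d}
  {b,c,d}  = {c,d} ∪ {b}
  — 12 sets.
Round 3: +3 →
  {a}  = S∖{b,c,d}
  {c}  = S∖{a,b,d}
  {b,d}  = {d} ∪ {b}
  — 15 sets.
Round 4: 1 new —
  {a,c}  = S∖{b,d}
  — 16 sets.
Round 5: no new sets; the family is a σ-algebra.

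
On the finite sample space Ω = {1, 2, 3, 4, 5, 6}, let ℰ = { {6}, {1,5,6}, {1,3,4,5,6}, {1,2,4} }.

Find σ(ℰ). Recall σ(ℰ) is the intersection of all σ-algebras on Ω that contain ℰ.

Answer: σ(ℰ) = { ∅, {1}, {2}, {3}, {4}, {5}, {6}, {1,2}, {1,3}, {1,4}, {1,5}, {1,6}, {2,3}, {2,4}, {2,5}, {2,6}, {3,4}, {3,5}, {3,6}, {4,5}, {4,6}, {5,6}, {1,2,3}, {1,2,4}, {1,2,5}, {1,2,6}, {1,3,4}, {1,3,5}, {1,3,6}, {1,4,5}, {1,4,6}, {1,5,6}, {2,3,4}, {2,3,5}, {2,3,6}, {2,4,5}, {2,4,6}, {2,5,6}, {3,4,5}, {3,4,6}, {3,5,6}, {4,5,6}, {1,2,3,4}, {1,2,3,5}, {1,2,3,6}, {1,2,4,5}, {1,2,4,6}, {1,2,5,6}, {1,3,4,5}, {1,3,4,6}, {1,3,5,6}, {1,4,5,6}, {2,3,4,5}, {2,3,4,6}, {2,3,5,6}, {2,4,5,6}, {3,4,5,6}, {1,2,3,4,5}, {1,2,3,4,6}, {1,2,3,5,6}, {1,2,4,5,6}, {1,3,4,5,6}, {2,3,4,5,6}, Ω }

Check:
Initial family (6 sets): { ∅, {6}, {1,2,4}, {1,5,6}, {1,3,4,5,6}, Ω }.
Pass 1 adds 6:
  {2}  = Ω∖{1,3,4,5,6}
  {2,3,4}  = Ω∖{1,5,6}
  {3,5,6}  = Ω∖{1,2,4}
  {1,2,4,6}  = {1,2,4} ∪ {6}
  {1,2,3,4,5}  = Ω∖{6}
  {1,2,4,5,6}  = {1,5,6} ∪ {1,2,4}
  (now 12)
Pass 2: 10 new —
  {3}  = Ω∖{1,2,4,5,6}
  {2,6}  = {2} ∪ {6}
  {3,5}  = Ω∖{1,2,4,6}
  {1,2,3,4}  = {2,3,4} ∪ {1,2,4}
  {1,2,5,6}  = {2} ∪ {1,5,6}
  {1,3,5,6}  = {1,5,6} ∪ {3,5,6}
  {2,3,4,6}  = {2,3,4} ∪ {6}
  {2,3,5,6}  = {2} ∪ {3,5,6}
  {1,2,3,4,6}  = {2,3,4} ∪ {1,2,4,6}
  {2,3,4,5,6}  = {2,3,4} ∪ {3,5,6}
  (now 22)
Pass 3: +14 →
  {1}  = Ω∖{2,3,4,5,6}
  {5}  = Ω∖{1,2,3,4,6}
  {1,4}  = Ω∖{2,3,5,6}
  {1,5}  = Ω∖{2,3,4,6}
  {2,3}  = {2} ∪ {3}
  {2,4}  = Ω∖{1,3,5,6}
  {3,4}  = Ω∖{1,2,5,6}
  {3,6}  = {6} ∪ {3}
  {5,6}  = Ω∖{1,2,3,4}
  {2,3,5}  = {2} ∪ {3,5}
  {2,3,6}  = {2,6} ∪ {3}
  {1,3,4,5}  = Ω∖{2,6}
  {2,3,4,5}  = {3,5} ∪ {2,3,4}
  {1,2,3,5,6}  = {2} ∪ {1,3,5,6}
  (now 36)
Pass 4: 25 new —
  {4}  = Ω∖{1,2,3,5,6}
  {1,2}  = {2} ∪ {1}
  {1,3}  = {3} ∪ {1}
  {1,6}  = Ω∖{2,3,4,5}
  {2,5}  = {2} ∪ {5}
  {1,2,3}  = {2,3} ∪ {1}
  {1,2,5}  = {2} ∪ {1,5}
  {1,2,6}  = {2,6} ∪ {1}
  {1,3,4}  = {3,4} ∪ {1,4}
  {1,3,5}  = {3} ∪ {1,5}
  {1,3,6}  = {3,6} ∪ {1}
  {1,4,5}  = Ω∖{2,3,6}
  {1,4,6}  = Ω∖{2,3,5}
  {2,4,5}  = {5} ∪ {2,4}
  {2,4,6}  = {2,6} ∪ {2,4}
  {2,5,6}  = {5,6} ∪ {2}
  {3,4,5}  = {3,4} ∪ {5}
  {3,4,6}  = {3,4} ∪ {6}
  {1,2,3,5}  = {2,3,5} ∪ {1,5}
  {1,2,3,6}  = {2,3,6} ∪ {1}
  {1,2,4,5}  = Ω∖{3,6}
  {1,3,4,6}  = {1,4} ∪ {3,6}
  {1,4,5,6}  = Ω∖{2,3}
  {2,4,5,6}  = {5,6} ∪ {2,4}
  {3,4,5,6}  = {3,4} ∪ {5,6}
  (now 61)
Pass 5 adds 3:
  {4,5}  = Ω∖{1,2,3,6}
  {4,6}  = Ω∖{1,2,3,5}
  {4,5,6}  = Ω∖{1,2,3}
  (now 64)
Pass 6 adds nothing — fixpoint reached.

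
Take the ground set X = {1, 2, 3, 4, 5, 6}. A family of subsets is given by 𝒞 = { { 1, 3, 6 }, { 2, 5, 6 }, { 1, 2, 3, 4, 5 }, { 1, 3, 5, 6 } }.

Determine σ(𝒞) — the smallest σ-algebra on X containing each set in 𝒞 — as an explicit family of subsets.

Initial family (6 sets): { ∅, { 1, 3, 6 }, { 2, 5, 6 }, { 1, 3, 5, 6 }, { 1, 2, 3, 4, 5 }, X }.
Round 1 (5 new):
  { 6 }  = X∖{ 1, 2, 3, 4, 5 }
  { 2, 4 }  = X∖{ 1, 3, 5, 6 }
  { 1, 3, 4 }  = X∖{ 2, 5, 6 }
  { 2, 4, 5 }  = X∖{ 1, 3, 6 }
  { 1, 2, 3, 5, 6 }  = { 1, 3, 5, 6 } ∪ { 2, 5, 6 }
  — 11 sets.
Round 2. New:
  { 4 }  = X∖{ 1, 2, 3, 5, 6 }
  { 2, 4, 6 }  = { 6 } ∪ { 2, 4 }
  { 1, 2, 3, 4 }  = { 1, 3, 4 } ∪ { 2, 4 }
  { 1, 3, 4, 6 }  = { 1, 3, 6 } ∪ { 1, 3, 4 }
  { 2, 4, 5, 6 }  = { 2, 5, 6 } ∪ { 2, 4 }
  { 1, 2, 3, 4, 6 }  = { 1, 3, 6 } ∪ { 2, 4 }
  { 1, 3, 4, 5, 6 }  = { 1, 3, 5, 6 } ∪ { 1, 3, 4 }
  — 18 sets.
Round 3 (7 new):
  { 2 }  = X∖{ 1, 3, 4, 5, 6 }
  { 5 }  = X∖{ 1, 2, 3, 4, 6 }
  { 1, 3 }  = X∖{ 2, 4, 5, 6 }
  { 2, 5 }  = X∖{ 1, 3, 4, 6 }
  { 4, 6 }  = { 4 } ∪ { 6 }
  { 5, 6 }  = X∖{ 1, 2, 3, 4 }
  { 1, 3, 5 }  = X∖{ 2, 4, 6 }
  — 25 sets.
Round 4: 7 new —
  { 2, 6 }  = { 2 } ∪ { 6 }
  { 4, 5 }  = { 5 } ∪ { 4 }
  { 1, 2, 3 }  = { 2 } ∪ { 1, 3 }
  { 4, 5, 6 }  = { 5, 6 } ∪ { 4 }
  { 1, 2, 3, 5 }  = X∖{ 4, 6 }
  { 1, 2, 3, 6 }  = { 1, 3, 6 } ∪ { 2 }
  { 1, 3, 4, 5 }  = { 1, 3, 5 } ∪ { 1, 3, 4 }
  — 32 sets.
Round 5: stable.

Therefore σ(𝒞) = { ∅, { 2 }, { 4 }, { 5 }, { 6 }, { 1, 3 }, { 2, 4 }, { 2, 5 }, { 2, 6 }, { 4, 5 }, { 4, 6 }, { 5, 6 }, { 1, 2, 3 }, { 1, 3, 4 }, { 1, 3, 5 }, { 1, 3, 6 }, { 2, 4, 5 }, { 2, 4, 6 }, { 2, 5, 6 }, { 4, 5, 6 }, { 1, 2, 3, 4 }, { 1, 2, 3, 5 }, { 1, 2, 3, 6 }, { 1, 3, 4, 5 }, { 1, 3, 4, 6 }, { 1, 3, 5, 6 }, { 2, 4, 5, 6 }, { 1, 2, 3, 4, 5 }, { 1, 2, 3, 4, 6 }, { 1, 2, 3, 5, 6 }, { 1, 3, 4, 5, 6 }, X } (|σ(𝒞)| = 32).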